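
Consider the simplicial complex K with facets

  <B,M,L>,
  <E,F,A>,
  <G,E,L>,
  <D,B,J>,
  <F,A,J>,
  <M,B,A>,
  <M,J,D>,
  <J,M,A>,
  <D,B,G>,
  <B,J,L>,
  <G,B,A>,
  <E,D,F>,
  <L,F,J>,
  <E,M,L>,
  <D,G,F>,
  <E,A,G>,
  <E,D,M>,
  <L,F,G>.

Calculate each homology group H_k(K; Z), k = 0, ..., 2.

H_0 = Z,  H_1 = Z ⊕ Z/2,  H_2 = 0.

Order the vertices as A < B < D < E < F < G < J < L < M. Listing each simplex with vertices in this order, K has dimension 2 with simplices:

  0-simplices (9): A, B, D, E, F, G, J, L, M
  1-simplices (27): AB, AE, AF, AG, AJ, AM, BD, BG, BJ, BL, BM, DE, DF, DG, DJ, DM, EF, EG, EL, EM, FG, FJ, FL, GL, JL, JM, LM
  2-simplices (18): ABG, ABM, AEF, AEG, AFJ, AJM, BDG, BDJ, BJL, BLM, DEF, DEM, DFG, DJM, EGL, ELM, FGL, FJL

Hence C_0 ≅ Z^9, C_1 ≅ Z^27, C_2 ≅ Z^18.

The boundary map ∂_1: C_1 → C_0 maps an edge to its endpoints' difference, ∂[p,q] = q − p. For instance
  ∂BJ = J − B.
The 9×27 boundary matrix has rank 8 and Smith normal form diag(1,1,1,1,1,1,1,1).

The boundary map ∂_2: C_2 → C_1 acts by ∂[p,q,r] = [q,r] − [p,r] + [p,q]. For instance
  ∂AEF = EF − AF + AE,
  ∂BLM = LM − BM + BL.
The 27×18 boundary matrix has rank 18 and Smith normal form diag(1,1,1,1,1,1,1,1,1,1,1,1,1,1,1,1,1,2).

Now H_k = ker ∂_k / im ∂_{k+1}, so:

  H_0: rank C_0 − rank ∂_1 = 9 − 8 = 1, and the invariant factors of ∂_1 are all 1, so H_0 = Z.
  H_1: rank ker ∂_1 − rank ∂_2 = (27 − 8) − 18 = 1, and ∂_2 has invariant factor 2 > 1, so H_1 = Z ⊕ Z/2.
  H_2: rank ker ∂_2 − rank ∂_3 = (18 − 18) − 0 = 0, and there is no ∂_3, so H_2 = 0.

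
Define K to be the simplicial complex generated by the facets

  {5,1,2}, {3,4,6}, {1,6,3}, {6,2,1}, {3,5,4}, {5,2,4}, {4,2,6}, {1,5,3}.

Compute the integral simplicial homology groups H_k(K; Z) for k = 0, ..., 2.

Order the vertices as 1 < 2 < 3 < 4 < 5 < 6. Listing each simplex with vertices in this order, K has dimension 2 with simplices:

  0-simplices (6): [1], [2], [3], [4], [5], [6]
  1-simplices (12): [1,2], [1,3], [1,5], [1,6], [2,4], [2,5], [2,6], [3,4], [3,5], [3,6], [4,5], [4,6]
  2-simplices (8): [1,2,5], [1,2,6], [1,3,5], [1,3,6], [2,4,5], [2,4,6], [3,4,5], [3,4,6]

Hence C_0 ≅ Z^6, C_1 ≅ Z^12, C_2 ≅ Z^8.

Boundary ∂_1: C_1 → C_0 is given by ∂[p,q] = [q] − [p]. For instance
  ∂[4,5] = [5] − [4].
The 6×12 boundary matrix has rank 5 and Smith normal form diag(1,1,1,1,1).

∂_2: C_2 → C_1 acts by ∂[p,q,r] = [q,r] − [p,r] + [p,q]. For instance
  ∂[1,2,6] = [2,6] − [1,6] + [1,2],
  ∂[2,4,5] = [4,5] − [2,5] + [2,4].
As a 12×8 matrix over Z this has rank 7, with invariant factors (1,1,1,1,1,1,1).

Now H_k = ker ∂_k / im ∂_{k+1}, so:

  H_0: rank C_0 − rank ∂_1 = 6 − 5 = 1, and the invariant factors of ∂_1 are all 1, so H_0 = Z.
  H_1: rank ker ∂_1 − rank ∂_2 = (12 − 5) − 7 = 0, and the invariant factors of ∂_2 are all 1, so H_1 = 0.
  H_2: rank ker ∂_2 − rank ∂_3 = (8 − 7) − 0 = 1, and there is no ∂_3, so H_2 = Z.

H_0 = Z,  H_1 = 0,  H_2 = Z.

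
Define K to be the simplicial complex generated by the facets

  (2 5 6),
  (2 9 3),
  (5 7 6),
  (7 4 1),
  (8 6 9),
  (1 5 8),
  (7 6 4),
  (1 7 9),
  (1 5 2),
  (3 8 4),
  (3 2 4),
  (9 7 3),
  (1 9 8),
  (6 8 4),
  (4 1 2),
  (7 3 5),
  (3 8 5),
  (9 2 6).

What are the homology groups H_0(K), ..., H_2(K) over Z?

H_0 = Z,  H_1 = Z^2,  H_2 = Z.

Take the total order 1 < 2 < 3 < 4 < 5 < 6 < 7 < 8 < 9 on the vertex set. Then K (dimension 2) consists of the simplices:

  0-simplices (9): [1], [2], [3], [4], [5], [6], [7], [8], [9]
  1-simplices (27): (27 of them)
  2-simplices (18): [1,2,4], [1,2,5], [1,4,7], [1,5,8], [1,7,9], [1,8,9], [2,3,4], [2,3,9], [2,5,6], [2,6,9], [3,4,8], [3,5,7], [3,5,8], [3,7,9], [4,6,7], [4,6,8], [5,6,7], [6,8,9]

giving chain groups C_0 ≅ Z^9, C_1 ≅ Z^27, C_2 ≅ Z^18.

∂_1: C_1 → C_0 maps an edge to its endpoints' difference, ∂[p,q] = q − p. For instance
  ∂[6,8] = [8] − [6].
This gives a 9×27 integer matrix of rank 8; reducing to Smith normal form yields diagonal entries (1,1,1,1,1,1,1,1).

∂_2: C_2 → C_1 acts by ∂[p,q,r] = [q,r] − [p,r] + [p,q]. For instance
  ∂[1,4,7] = [4,7] − [1,7] + [1,4],
  ∂[1,8,9] = [8,9] − [1,9] + [1,8].
The 27×18 boundary matrix has rank 17 and Smith normal form diag(1,1,1,1,1,1,1,1,1,1,1,1,1,1,1,1,1).

From H_k ≅ ker(∂_k) / im(∂_{k+1}) we obtain:

  H_0: rank C_0 − rank ∂_1 = 9 − 8 = 1, and the invariant factors of ∂_1 are all 1, so H_0 = Z.
  H_1: rank ker ∂_1 − rank ∂_2 = (27 − 8) − 17 = 2, and the invariant factors of ∂_2 are all 1, so H_1 = Z^2.
  H_2: rank ker ∂_2 − rank ∂_3 = (18 − 17) − 0 = 1, and there is no ∂_3, so H_2 = Z.

(K is a triangulation of the torus T^2.)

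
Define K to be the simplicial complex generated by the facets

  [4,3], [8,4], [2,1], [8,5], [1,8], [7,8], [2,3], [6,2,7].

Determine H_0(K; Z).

Order the vertices as 1 < 2 < 3 < 4 < 5 < 6 < 7 < 8. Listing each simplex with vertices in this order, K has dimension 2 with simplices:

  0-simplices (8): [1], [2], [3], [4], [5], [6], [7], [8]
  1-simplices (10): [1,2], [1,8], [2,3], [2,6], [2,7], [3,4], [4,8], [5,8], [6,7], [7,8]
  2-simplices (1): [2,6,7]

so the chain groups are C_0 ≅ Z^8, C_1 ≅ Z^10, C_2 ≅ Z^1.

∂_1: C_1 → C_0 maps an edge to its endpoints' difference, ∂[p,q] = q − p. For instance
  ∂[4,8] = [8] − [4].
The resulting 8×10 matrix has rank 7, and its Smith normal form has invariant factors (1,1,1,1,1,1,1).

The boundary map ∂_2: C_2 → C_1 acts by ∂[p,q,r] = [q,r] − [p,r] + [p,q]. For instance
  ∂[2,6,7] = [6,7] − [2,7] + [2,6].
As a 10×1 matrix over Z this has rank 1, with invariant factors (1).

From H_k ≅ ker(∂_k) / im(∂_{k+1}) we obtain:

  H_0: rank C_0 − rank ∂_1 = 8 − 7 = 1, and the invariant factors of ∂_1 are all 1, so H_0 ≅ Z.

H_0 = Z.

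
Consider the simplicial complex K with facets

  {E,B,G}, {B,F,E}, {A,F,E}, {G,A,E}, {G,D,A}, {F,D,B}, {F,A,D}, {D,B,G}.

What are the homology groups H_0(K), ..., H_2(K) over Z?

H_0 = Z,  H_1 = 0,  H_2 = Z.

Order the vertices as A < B < D < E < F < G. Listing each simplex with vertices in this order, K has dimension 2 with simplices:

  0-simplices (6): A, B, D, E, F, G
  1-simplices (12): AD, AE, AF, AG, BD, BE, BF, BG, DF, DG, EF, EG
  2-simplices (8): ADF, ADG, AEF, AEG, BDF, BDG, BEF, BEG

so the chain groups are C_0 ≅ Z^6, C_1 ≅ Z^12, C_2 ≅ Z^8.

Boundary ∂_1: C_1 → C_0 sends each edge [p,q] (with p < q) to q − p. For instance
  ∂BD = D − B.
This gives a 6×12 integer matrix of rank 5; reducing to Smith normal form yields diagonal entries (1,1,1,1,1).

∂_2: C_2 → C_1 acts by ∂[p,q,r] = [q,r] − [p,r] + [p,q]. For instance
  ∂AEG = EG − AG + AE,
  ∂BEF = EF − BF + BE.
This gives a 12×8 integer matrix of rank 7; reducing to Smith normal form yields diagonal entries (1,1,1,1,1,1,1).

Now H_k = ker ∂_k / im ∂_{k+1}, so:

  H_0: rank C_0 − rank ∂_1 = 6 − 5 = 1, and the invariant factors of ∂_1 are all 1, so H_0 ≅ Z.
  H_1: rank ker ∂_1 − rank ∂_2 = (12 − 5) − 7 = 0, and the invariant factors of ∂_2 are all 1, so H_1 ≅ 0.
  H_2: rank ker ∂_2 − rank ∂_3 = (8 − 7) − 0 = 1, and there is no ∂_3, so H_2 ≅ Z.

As a check, the Euler characteristic is 6 − 12 + 8 = 2, which agrees with 1 − 0 + 1 = 2.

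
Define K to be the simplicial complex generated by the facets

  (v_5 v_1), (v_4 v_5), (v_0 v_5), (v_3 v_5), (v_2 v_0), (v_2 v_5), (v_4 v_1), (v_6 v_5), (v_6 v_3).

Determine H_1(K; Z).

H_1 ≅ Z^3.

K has 7 vertices, 9 edges.
rank ∂_1 = 6, rank ∂_2 = 0 ⇒ b_1 = 9 − 6 − 0 = 3. So H_1 = Z^3.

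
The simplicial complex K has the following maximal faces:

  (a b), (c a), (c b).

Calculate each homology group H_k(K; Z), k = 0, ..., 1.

Order the vertices as a < b < c. Listing each simplex with vertices in this order, K has dimension 1 with simplices:

  0-simplices (3): a, b, c
  1-simplices (3): ab, ac, bc

so the chain groups are C_0 ≅ Z^3, C_1 ≅ Z^3.

∂_1: C_1 → C_0 maps an edge to its endpoints' difference, ∂[p,q] = q − p. For instance
  ∂ac = c − a.
This gives a 3×3 integer matrix of rank 2; reducing to Smith normal form yields diagonal entries (1,1).

Computing H_k = (kernel of ∂_k) / (image of ∂_{k+1}):

  H_0: rank C_0 − rank ∂_1 = 3 − 2 = 1, and the invariant factors of ∂_1 are all 1, so H_0 = Z.
  H_1: rank ker ∂_1 − rank ∂_2 = (3 − 2) − 0 = 1, and there is no ∂_2, so H_1 = Z.

As a check, the Euler characteristic is 3 − 3 = 0, which agrees with 1 − 1 = 0.

H_0 = Z,  H_1 = Z.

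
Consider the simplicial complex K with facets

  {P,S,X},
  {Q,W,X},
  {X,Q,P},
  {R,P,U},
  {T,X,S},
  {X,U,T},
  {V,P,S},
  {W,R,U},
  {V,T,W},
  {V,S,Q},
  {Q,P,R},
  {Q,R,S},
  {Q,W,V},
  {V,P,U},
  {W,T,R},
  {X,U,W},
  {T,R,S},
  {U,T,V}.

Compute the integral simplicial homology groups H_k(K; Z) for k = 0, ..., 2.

Take the total order P < Q < R < S < T < U < V < W < X on the vertex set. Then K (dimension 2) consists of the simplices:

  0-simplices (9): P, Q, R, S, T, U, V, W, X
  1-simplices (27): PQ, PR, PS, PU, PV, PX, QR, QS, QV, QW, QX, RS, RT, RU, RW, ST, SV, SX, TU, TV, TW, TX, UV, UW, UX, VW, WX
  2-simplices (18): PQR, PQX, PRU, PSV, PSX, PUV, QRS, QSV, QVW, QWX, RST, RTW, RUW, STX, TUV, TUX, TVW, UWX

so the chain groups are C_0 ≅ Z^9, C_1 ≅ Z^27, C_2 ≅ Z^18.

Boundary ∂_1: C_1 → C_0 maps an edge to its endpoints' difference, ∂[p,q] = q − p. For instance
  ∂QW = W − Q.
As a 9×27 matrix over Z this has rank 8, with invariant factors (1,1,1,1,1,1,1,1).

The boundary map ∂_2: C_2 → C_1 sends each 2-simplex [p,q,r] to [q,r] − [p,r] + [p,q]. For instance
  ∂PSX = SX − PX + PS,
  ∂PQR = QR − PR + PQ.
The resulting 27×18 matrix has rank 18, and its Smith normal form has invariant factors (1,1,1,1,1,1,1,1,1,1,1,1,1,1,1,1,1,2).

From H_k ≅ ker(∂_k) / im(∂_{k+1}) we obtain:

  H_0: rank C_0 − rank ∂_1 = 9 − 8 = 1, and the invariant factors of ∂_1 are all 1, so H_0 = Z.
  H_1: rank ker ∂_1 − rank ∂_2 = (27 − 8) − 18 = 1, and ∂_2 has invariant factor 2 > 1, so H_1 = Z ⊕ Z/2Z.
  H_2: rank ker ∂_2 − rank ∂_3 = (18 − 18) − 0 = 0, and there is no ∂_3, so H_2 = 0.

H_0 = Z,  H_1 = Z ⊕ Z/2Z,  H_2 = 0.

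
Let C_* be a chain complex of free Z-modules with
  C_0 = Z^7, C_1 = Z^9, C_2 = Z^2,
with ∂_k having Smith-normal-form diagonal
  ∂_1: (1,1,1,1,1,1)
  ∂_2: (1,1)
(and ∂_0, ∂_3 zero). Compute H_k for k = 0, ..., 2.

H_0 ≅ Z,  H_1 ≅ Z,  H_2 = 0.

H_0: b_0 = 7 − 0 − 6 = 1; torsion from ∂_1 factors > 1: none. So H_0 ≅ Z.
H_1: b_1 = 9 − 6 − 2 = 1; torsion from ∂_2 factors > 1: none. So H_1 ≅ Z.
H_2: b_2 = 2 − 2 − 0 = 0; torsion from ∂_3 factors > 1: none. So H_2 ≅ 0.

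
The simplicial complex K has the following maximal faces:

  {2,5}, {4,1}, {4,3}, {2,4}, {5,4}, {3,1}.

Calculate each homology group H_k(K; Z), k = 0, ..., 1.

K has 5 vertices, 6 edges.
rank ∂_0 = 0, rank ∂_1 = 4 ⇒ b_0 = 5 − 0 − 4 = 1; all invariant factors of ∂_1 are 1 so no torsion. So H_0 ≅ Z.
rank ∂_1 = 4, rank ∂_2 = 0 ⇒ b_1 = 6 − 4 − 0 = 2. So H_1 ≅ Z^2.

H_0 = Z,  H_1 = Z^2.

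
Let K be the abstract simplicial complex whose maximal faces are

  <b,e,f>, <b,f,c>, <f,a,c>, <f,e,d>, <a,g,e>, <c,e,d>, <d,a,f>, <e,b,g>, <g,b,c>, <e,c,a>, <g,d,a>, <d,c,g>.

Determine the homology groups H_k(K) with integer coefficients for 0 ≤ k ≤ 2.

Order the vertices as a < b < c < d < e < f < g. Listing each simplex with vertices in this order, K has dimension 2 with simplices:

  0-simplices (7): a, b, c, d, e, f, g
  1-simplices (18): ac, ad, ae, af, ag, bc, be, bf, bg, cd, ce, cf, cg, de, df, dg, ef, eg
  2-simplices (12): ace, acf, adf, adg, aeg, bcf, bcg, bef, beg, cde, cdg, def

Hence C_0 ≅ Z^7, C_1 ≅ Z^18, C_2 ≅ Z^12.

The boundary map ∂_1: C_1 → C_0 is given by ∂[p,q] = [q] − [p].
The 7×18 boundary matrix has rank 6 and Smith normal form diag(1,1,1,1,1,1).

Boundary ∂_2: C_2 → C_1 acts by ∂[p,q,r] = [q,r] − [p,r] + [p,q]. For instance
  ∂beg = eg − bg + be,
  ∂adf = df − af + ad.
As a 18×12 matrix over Z this has rank 12, with invariant factors (1,1,1,1,1,1,1,1,1,1,1,2).

Now H_k = ker ∂_k / im ∂_{k+1}, so:

  H_0: rank C_0 − rank ∂_1 = 7 − 6 = 1, and the invariant factors of ∂_1 are all 1, so H_0 = Z.
  H_1: rank ker ∂_1 − rank ∂_2 = (18 − 6) − 12 = 0, and ∂_2 has invariant factor 2 > 1, so H_1 = Z/2.
  H_2: rank ker ∂_2 − rank ∂_3 = (12 − 12) − 0 = 0, and there is no ∂_3, so H_2 = 0.

H_0 ≅ Z,  H_1 ≅ Z/2,  H_2 = 0.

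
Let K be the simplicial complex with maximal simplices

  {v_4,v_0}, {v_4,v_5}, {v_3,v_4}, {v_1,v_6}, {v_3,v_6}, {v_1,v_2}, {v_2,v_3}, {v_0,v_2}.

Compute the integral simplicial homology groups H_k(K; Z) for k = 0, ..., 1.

H_0 ≅ Z,  H_1 ≅ Z^2.

Fix the vertex order v_0 < v_1 < v_2 < v_3 < v_4 < v_5 < v_6 and write every simplex with vertices in increasing order. Then dim K = 1 and the simplices of K are:

  0-simplices (7): [v_0], [v_1], [v_2], [v_3], [v_4], [v_5], [v_6]
  1-simplices (8): [v_0,v_2], [v_0,v_4], [v_1,v_2], [v_1,v_6], [v_2,v_3], [v_3,v_4], [v_3,v_6], [v_4,v_5]

so the chain groups are C_0 ≅ Z^7, C_1 ≅ Z^8.

Boundary ∂_1: C_1 → C_0 maps an edge to its endpoints' difference, ∂[p,q] = q − p.
As a 7×8 matrix over Z this has rank 6, with invariant factors (1,1,1,1,1,1).

Now H_k = ker ∂_k / im ∂_{k+1}, so:

  H_0: rank C_0 − rank ∂_1 = 7 − 6 = 1, and the invariant factors of ∂_1 are all 1, so H_0 = Z.
  H_1: rank ker ∂_1 − rank ∂_2 = (8 − 6) − 0 = 2, and there is no ∂_2, so H_1 = Z^2.

As a check, the Euler characteristic is 7 − 8 = -1, which agrees with 1 − 2 = -1.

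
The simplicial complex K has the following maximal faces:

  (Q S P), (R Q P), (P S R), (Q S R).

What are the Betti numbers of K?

b_0 = 1, b_1 = 0, b_2 = 1.

Order the vertices as P < Q < R < S. Listing each simplex with vertices in this order, K has dimension 2 with simplices:

  0-simplices (4): P, Q, R, S
  1-simplices (6): PQ, PR, PS, QR, QS, RS
  2-simplices (4): PQR, PQS, PRS, QRS

giving chain groups C_0 ≅ Z^4, C_1 ≅ Z^6, C_2 ≅ Z^4.

∂_1: C_1 → C_0 maps an edge to its endpoints' difference, ∂[p,q] = q − p. For instance
  ∂PS = S − P.
As a 4×6 matrix over Z this has rank 3, with invariant factors (1,1,1).

∂_2: C_2 → C_1 acts by ∂[p,q,r] = [q,r] − [p,r] + [p,q]. For instance
  ∂PQS = QS − PS + PQ,
  ∂PQR = QR − PR + PQ.
The 6×4 boundary matrix has rank 3 and Smith normal form diag(1,1,1).

Now H_k = ker ∂_k / im ∂_{k+1}, so:

  H_0: rank C_0 − rank ∂_1 = 4 − 3 = 1, and the invariant factors of ∂_1 are all 1, so H_0 = Z.
  H_1: rank ker ∂_1 − rank ∂_2 = (6 − 3) − 3 = 0, and the invariant factors of ∂_2 are all 1, so H_1 = 0.
  H_2: rank ker ∂_2 − rank ∂_3 = (4 − 3) − 0 = 1, and there is no ∂_3, so H_2 = Z.

As a check, the Euler characteristic is 4 − 6 + 4 = 2, which agrees with 1 − 0 + 1 = 2.

Hence the Betti numbers are b_0 = 1, b_1 = 0, b_2 = 1.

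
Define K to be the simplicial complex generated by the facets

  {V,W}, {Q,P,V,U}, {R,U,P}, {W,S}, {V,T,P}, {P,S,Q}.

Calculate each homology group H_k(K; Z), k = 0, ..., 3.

H_0 = Z,  H_1 = Z,  H_2 = 0,  H_3 = 0.

Take the total order P < Q < R < S < T < U < V < W on the vertex set. Then K (dimension 3) consists of the simplices:

  0-simplices (8): P, Q, R, S, T, U, V, W
  1-simplices (14): PQ, PR, PS, PT, PU, PV, QS, QU, QV, RU, SW, TV, UV, VW
  2-simplices (7): PQS, PQU, PQV, PRU, PTV, PUV, QUV
  3-simplices (1): PQUV

Hence C_0 ≅ Z^8, C_1 ≅ Z^14, C_2 ≅ Z^7, C_3 ≅ Z^1.

∂_1: C_1 → C_0 maps an edge to its endpoints' difference, ∂[p,q] = q − p.
The 8×14 boundary matrix has rank 7 and Smith normal form diag(1,1,1,1,1,1,1).

Boundary ∂_2: C_2 → C_1 acts by ∂[p,q,r] = [q,r] − [p,r] + [p,q]. For instance
  ∂PUV = UV − PV + PU,
  ∂PQV = QV − PV + PQ.
The resulting 14×7 matrix has rank 6, and its Smith normal form has invariant factors (1,1,1,1,1,1).

Boundary ∂_3: C_3 → C_2 sends each 3-simplex σ to the alternating sum Σ_i (−1)^i (σ with its i-th vertex removed). For instance
  ∂PQUV = QUV − PUV + PQV − PQU.
This gives a 7×1 integer matrix of rank 1; reducing to Smith normal form yields diagonal entries (1).

Now H_k = ker ∂_k / im ∂_{k+1}, so:

  H_0: rank C_0 − rank ∂_1 = 8 − 7 = 1, and the invariant factors of ∂_1 are all 1, so H_0 = Z.
  H_1: rank ker ∂_1 − rank ∂_2 = (14 − 7) − 6 = 1, and the invariant factors of ∂_2 are all 1, so H_1 = Z.
  H_2: rank ker ∂_2 − rank ∂_3 = (7 − 6) − 1 = 0, and the invariant factors of ∂_3 are all 1, so H_2 = 0.
  H_3: rank ker ∂_3 − rank ∂_4 = (1 − 1) − 0 = 0, and there is no ∂_4, so H_3 = 0.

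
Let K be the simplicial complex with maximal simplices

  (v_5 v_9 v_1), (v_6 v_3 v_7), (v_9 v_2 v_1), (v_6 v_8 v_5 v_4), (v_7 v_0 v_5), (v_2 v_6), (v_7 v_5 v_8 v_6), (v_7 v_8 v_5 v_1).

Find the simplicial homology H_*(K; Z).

H_0 ≅ Z,  H_1 ≅ Z,  H_2 = 0,  H_3 = 0.

K has 10 vertices, 21 edges, 14 triangles, 3 3-simplices.
rank ∂_0 = 0, rank ∂_1 = 9 ⇒ b_0 = 10 − 0 − 9 = 1; all invariant factors of ∂_1 are 1 so no torsion. So H_0 = Z.
rank ∂_1 = 9, rank ∂_2 = 11 ⇒ b_1 = 21 − 9 − 11 = 1; all invariant factors of ∂_2 are 1 so no torsion. So H_1 = Z.
rank ∂_2 = 11, rank ∂_3 = 3 ⇒ b_2 = 14 − 11 − 3 = 0; all invariant factors of ∂_3 are 1 so no torsion. So H_2 = 0.
rank ∂_3 = 3, rank ∂_4 = 0 ⇒ b_3 = 3 − 3 − 0 = 0. So H_3 = 0.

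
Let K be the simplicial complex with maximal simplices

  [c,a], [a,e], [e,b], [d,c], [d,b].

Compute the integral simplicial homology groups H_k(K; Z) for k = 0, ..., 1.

We work with the vertex ordering a < b < c < d < e. The simplices of K, each written with vertices in increasing order, are:

  0-simplices (5): a, b, c, d, e
  1-simplices (5): ac, ae, bd, be, cd

giving chain groups C_0 ≅ Z^5, C_1 ≅ Z^5.

∂_1: C_1 → C_0 maps an edge to its endpoints' difference, ∂[p,q] = q − p.
The 5×5 boundary matrix has rank 4 and Smith normal form diag(1,1,1,1).

Now H_k = ker ∂_k / im ∂_{k+1}, so:

  H_0: rank C_0 − rank ∂_1 = 5 − 4 = 1, and the invariant factors of ∂_1 are all 1, so H_0 = Z.
  H_1: rank ker ∂_1 − rank ∂_2 = (5 − 4) − 0 = 1, and there is no ∂_2, so H_1 = Z.

As a check, the Euler characteristic is 5 − 5 = 0, which agrees with 1 − 1 = 0.

H_0 ≅ Z,  H_1 ≅ Z.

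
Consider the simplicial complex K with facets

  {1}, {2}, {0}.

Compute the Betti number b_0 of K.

Take the total order 0 < 1 < 2 on the vertex set. Then K (dimension 0) consists of the simplices:

  0-simplices (3): [0], [1], [2]

so the chain groups are C_0 ≅ Z^3.

Now H_k = ker ∂_k / im ∂_{k+1}, so:

  H_0: rank C_0 − rank ∂_1 = 3 − 0 = 3, and there is no ∂_1, so H_0 = Z^3.

(K is a triangulation of a set of 3 points.)

Hence the Betti numbers are b_0 = 3.

b_0 = 3.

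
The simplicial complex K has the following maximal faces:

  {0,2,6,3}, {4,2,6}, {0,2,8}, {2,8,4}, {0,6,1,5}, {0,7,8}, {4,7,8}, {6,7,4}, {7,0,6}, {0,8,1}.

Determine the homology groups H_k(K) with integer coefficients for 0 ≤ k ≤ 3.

Fix the vertex order 0 < 1 < 2 < 3 < 4 < 5 < 6 < 7 < 8 and write every simplex with vertices in increasing order. Then dim K = 3 and the simplices of K are:

  0-simplices (9): [0], [1], [2], [3], [4], [5], [6], [7], [8]
  1-simplices (21): [0,1], [0,2], [0,3], [0,5], [0,6], [0,7], [0,8], [1,5], [1,6], [1,8], [2,3], [2,4], [2,6], [2,8], [3,6], [4,6], [4,7], [4,8], [5,6], [6,7], [7,8]
  2-simplices (16): [0,1,5], [0,1,6], [0,1,8], [0,2,3], [0,2,6], [0,2,8], [0,3,6], [0,5,6], [0,6,7], [0,7,8], [1,5,6], [2,3,6], [2,4,6], [2,4,8], [4,6,7], [4,7,8]
  3-simplices (2): [0,1,5,6], [0,2,3,6]

so the chain groups are C_0 ≅ Z^9, C_1 ≅ Z^21, C_2 ≅ Z^16, C_3 ≅ Z^2.

∂_1: C_1 → C_0 maps an edge to its endpoints' difference, ∂[p,q] = q − p.
The resulting 9×21 matrix has rank 8, and its Smith normal form has invariant factors (1,1,1,1,1,1,1,1).

Boundary ∂_2: C_2 → C_1 acts by ∂[p,q,r] = [q,r] − [p,r] + [p,q]. For instance
  ∂[1,5,6] = [5,6] − [1,6] + [1,5],
  ∂[0,2,3] = [2,3] − [0,3] + [0,2].
The 21×16 boundary matrix has rank 13 and Smith normal form diag(1,1,1,1,1,1,1,1,1,1,1,1,1).

Boundary ∂_3: C_3 → C_2 sends each 3-simplex σ to the alternating sum Σ_i (−1)^i (σ with its i-th vertex removed). For instance
  ∂[0,1,5,6] = [1,5,6] − [0,5,6] + [0,1,6] − [0,1,5],
  ∂[0,2,3,6] = [2,3,6] − [0,3,6] + [0,2,6] − [0,2,3].
The 16×2 boundary matrix has rank 2 and Smith normal form diag(1,1).

Now H_k = ker ∂_k / im ∂_{k+1}, so:

  H_0: rank C_0 − rank ∂_1 = 9 − 8 = 1, and the invariant factors of ∂_1 are all 1, so H_0 ≅ Z.
  H_1: rank ker ∂_1 − rank ∂_2 = (21 − 8) − 13 = 0, and the invariant factors of ∂_2 are all 1, so H_1 ≅ 0.
  H_2: rank ker ∂_2 − rank ∂_3 = (16 − 13) − 2 = 1, and the invariant factors of ∂_3 are all 1, so H_2 ≅ Z.
  H_3: rank ker ∂_3 − rank ∂_4 = (2 − 2) − 0 = 0, and there is no ∂_4, so H_3 ≅ 0.

H_0 ≅ Z,  H_1 = 0,  H_2 ≅ Z,  H_3 = 0.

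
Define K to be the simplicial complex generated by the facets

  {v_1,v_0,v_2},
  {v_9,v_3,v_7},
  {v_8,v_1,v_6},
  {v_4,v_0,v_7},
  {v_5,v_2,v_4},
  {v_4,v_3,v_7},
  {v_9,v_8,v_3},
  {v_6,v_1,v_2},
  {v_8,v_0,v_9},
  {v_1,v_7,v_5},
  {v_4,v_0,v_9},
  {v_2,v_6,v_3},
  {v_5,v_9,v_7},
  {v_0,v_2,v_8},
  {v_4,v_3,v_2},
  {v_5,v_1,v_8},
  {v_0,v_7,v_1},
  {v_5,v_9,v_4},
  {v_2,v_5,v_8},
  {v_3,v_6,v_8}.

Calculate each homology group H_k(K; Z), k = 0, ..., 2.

Take the total order v_0 < v_1 < v_2 < v_3 < v_4 < v_5 < v_6 < v_7 < v_8 < v_9 on the vertex set. Then K (dimension 2) consists of the simplices:

  0-simplices (10): [v_0], [v_1], [v_2], [v_3], [v_4], [v_5], [v_6], [v_7], [v_8], [v_9]
  1-simplices (30): (30 of them)
  2-simplices (20): (20 of them)

so the chain groups are C_0 ≅ Z^10, C_1 ≅ Z^30, C_2 ≅ Z^20.

∂_1: C_1 → C_0 sends each edge [p,q] (with p < q) to q − p. For instance
  ∂[v_5,v_8] = [v_8] − [v_5].
The resulting 10×30 matrix has rank 9, and its Smith normal form has invariant factors (1,1,1,1,1,1,1,1,1).

Boundary ∂_2: C_2 → C_1 sends each 2-simplex [p,q,r] to [q,r] − [p,r] + [p,q]. For instance
  ∂[v_0,v_8,v_9] = [v_8,v_9] − [v_0,v_9] + [v_0,v_8],
  ∂[v_0,v_4,v_9] = [v_4,v_9] − [v_0,v_9] + [v_0,v_4].
This gives a 30×20 integer matrix of rank 20; reducing to Smith normal form yields diagonal entries (1,1,1,1,1,1,1,1,1,1,1,1,1,1,1,1,1,1,1,2).

Now H_k = ker ∂_k / im ∂_{k+1}, so:

  H_0: rank C_0 − rank ∂_1 = 10 − 9 = 1, and the invariant factors of ∂_1 are all 1, so H_0 ≅ Z.
  H_1: rank ker ∂_1 − rank ∂_2 = (30 − 9) − 20 = 1, and ∂_2 has invariant factor 2 > 1, so H_1 ≅ Z ⊕ Z/2.
  H_2: rank ker ∂_2 − rank ∂_3 = (20 − 20) − 0 = 0, and there is no ∂_3, so H_2 ≅ 0.

H_0 = Z,  H_1 = Z ⊕ Z/2,  H_2 = 0.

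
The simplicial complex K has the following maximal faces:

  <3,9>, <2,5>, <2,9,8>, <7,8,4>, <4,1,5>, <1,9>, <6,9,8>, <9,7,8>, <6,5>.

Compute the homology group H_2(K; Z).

H_2 = 0.

Fix the vertex order 1 < 2 < 3 < 4 < 5 < 6 < 7 < 8 < 9 and write every simplex with vertices in increasing order. Then dim K = 2 and the simplices of K are:

  0-simplices (9): [1], [2], [3], [4], [5], [6], [7], [8], [9]
  1-simplices (16): [1,4], [1,5], [1,9], [2,5], [2,8], [2,9], [3,9], [4,5], [4,7], [4,8], [5,6], [6,8], [6,9], [7,8], [7,9], [8,9]
  2-simplices (5): [1,4,5], [2,8,9], [4,7,8], [6,8,9], [7,8,9]

giving chain groups C_0 ≅ Z^9, C_1 ≅ Z^16, C_2 ≅ Z^5.

The boundary map ∂_1: C_1 → C_0 sends each edge [p,q] (with p < q) to q − p.
This gives a 9×16 integer matrix of rank 8; reducing to Smith normal form yields diagonal entries (1,1,1,1,1,1,1,1).

Boundary ∂_2: C_2 → C_1 sends each 2-simplex [p,q,r] to [q,r] − [p,r] + [p,q]. For instance
  ∂[6,8,9] = [8,9] − [6,9] + [6,8],
  ∂[7,8,9] = [8,9] − [7,9] + [7,8].
As a 16×5 matrix over Z this has rank 5, with invariant factors (1,1,1,1,1).

Now H_k = ker ∂_k / im ∂_{k+1}, so:

  H_2: rank ker ∂_2 − rank ∂_3 = (5 − 5) − 0 = 0, and there is no ∂_3, so H_2 ≅ 0.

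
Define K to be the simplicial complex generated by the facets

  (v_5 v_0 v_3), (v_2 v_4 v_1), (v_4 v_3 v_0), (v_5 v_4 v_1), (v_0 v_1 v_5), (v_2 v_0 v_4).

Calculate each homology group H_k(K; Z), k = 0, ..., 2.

K has 6 vertices, 12 edges, 6 triangles.
rank ∂_0 = 0, rank ∂_1 = 5 ⇒ b_0 = 6 − 0 − 5 = 1; all invariant factors of ∂_1 are 1 so no torsion. So H_0 = Z.
rank ∂_1 = 5, rank ∂_2 = 6 ⇒ b_1 = 12 − 5 − 6 = 1; all invariant factors of ∂_2 are 1 so no torsion. So H_1 = Z.
rank ∂_2 = 6, rank ∂_3 = 0 ⇒ b_2 = 6 − 6 − 0 = 0. So H_2 = 0.

H_0 = Z,  H_1 = Z,  H_2 = 0.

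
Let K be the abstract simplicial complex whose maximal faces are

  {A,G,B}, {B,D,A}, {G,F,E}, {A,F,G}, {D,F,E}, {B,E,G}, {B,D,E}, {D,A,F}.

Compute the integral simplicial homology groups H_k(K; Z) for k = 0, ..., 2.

We work with the vertex ordering A < B < D < E < F < G. The simplices of K, each written with vertices in increasing order, are:

  0-simplices (6): A, B, D, E, F, G
  1-simplices (12): AB, AD, AF, AG, BD, BE, BG, DE, DF, EF, EG, FG
  2-simplices (8): ABD, ABG, ADF, AFG, BDE, BEG, DEF, EFG

giving chain groups C_0 ≅ Z^6, C_1 ≅ Z^12, C_2 ≅ Z^8.

Boundary ∂_1: C_1 → C_0 sends each edge [p,q] (with p < q) to q − p. For instance
  ∂BD = D − B.
As a 6×12 matrix over Z this has rank 5, with invariant factors (1,1,1,1,1).

Boundary ∂_2: C_2 → C_1 maps a triangle to the signed sum of its edges. For instance
  ∂ABD = BD − AD + AB,
  ∂AFG = FG − AG + AF.
The resulting 12×8 matrix has rank 7, and its Smith normal form has invariant factors (1,1,1,1,1,1,1).

Reading off H_k = ker ∂_k / im ∂_{k+1}:

  H_0: rank C_0 − rank ∂_1 = 6 − 5 = 1, and the invariant factors of ∂_1 are all 1, so H_0 = Z.
  H_1: rank ker ∂_1 − rank ∂_2 = (12 − 5) − 7 = 0, and the invariant factors of ∂_2 are all 1, so H_1 = 0.
  H_2: rank ker ∂_2 − rank ∂_3 = (8 − 7) − 0 = 1, and there is no ∂_3, so H_2 = Z.

As a check, the Euler characteristic is 6 − 12 + 8 = 2, which agrees with 1 − 0 + 1 = 2.
(K is a triangulation of the 2-sphere S^2.)

H_0 ≅ Z,  H_1 = 0,  H_2 ≅ Z.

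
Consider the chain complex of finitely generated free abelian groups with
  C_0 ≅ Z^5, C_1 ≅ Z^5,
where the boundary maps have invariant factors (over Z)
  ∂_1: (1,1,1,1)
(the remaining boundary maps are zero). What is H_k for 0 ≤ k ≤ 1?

H_0 ≅ Z,  H_1 ≅ Z.

H_0: b_0 = 5 − 0 − 4 = 1; torsion from ∂_1 factors > 1: none. So H_0 ≅ Z.
H_1: b_1 = 5 − 4 − 0 = 1; torsion from ∂_2 factors > 1: none. So H_1 ≅ Z.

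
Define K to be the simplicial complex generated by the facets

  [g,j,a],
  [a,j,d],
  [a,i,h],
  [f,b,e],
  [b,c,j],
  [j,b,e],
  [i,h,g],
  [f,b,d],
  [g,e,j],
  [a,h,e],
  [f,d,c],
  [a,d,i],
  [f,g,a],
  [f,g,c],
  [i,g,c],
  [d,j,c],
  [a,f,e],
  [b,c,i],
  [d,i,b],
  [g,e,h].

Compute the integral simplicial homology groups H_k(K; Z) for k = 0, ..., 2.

H_0 ≅ Z,  H_1 ≅ Z ⊕ Z/2Z,  H_2 = 0.

K has 10 vertices, 30 edges, 20 triangles.
rank ∂_0 = 0, rank ∂_1 = 9 ⇒ b_0 = 10 − 0 − 9 = 1; all invariant factors of ∂_1 are 1 so no torsion. So H_0 ≅ Z.
rank ∂_1 = 9, rank ∂_2 = 20 ⇒ b_1 = 30 − 9 − 20 = 1; ∂_2 has invariant factor(s) [2] giving torsion. So H_1 ≅ Z ⊕ Z/2Z.
rank ∂_2 = 20, rank ∂_3 = 0 ⇒ b_2 = 20 − 20 − 0 = 0. So H_2 ≅ 0.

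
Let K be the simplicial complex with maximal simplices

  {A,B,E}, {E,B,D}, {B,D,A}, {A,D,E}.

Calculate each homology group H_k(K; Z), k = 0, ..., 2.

H_0 = Z,  H_1 = 0,  H_2 = Z.

Take the total order A < B < D < E on the vertex set. Then K (dimension 2) consists of the simplices:

  0-simplices (4): A, B, D, E
  1-simplices (6): AB, AD, AE, BD, BE, DE
  2-simplices (4): ABD, ABE, ADE, BDE

so the chain groups are C_0 ≅ Z^4, C_1 ≅ Z^6, C_2 ≅ Z^4.

The boundary map ∂_1: C_1 → C_0 maps an edge to its endpoints' difference, ∂[p,q] = q − p. For instance
  ∂BD = D − B.
This gives a 4×6 integer matrix of rank 3; reducing to Smith normal form yields diagonal entries (1,1,1).

The boundary map ∂_2: C_2 → C_1 maps a triangle to the signed sum of its edges. For instance
  ∂ABE = BE − AE + AB,
  ∂ADE = DE − AE + AD.
The resulting 6×4 matrix has rank 3, and its Smith normal form has invariant factors (1,1,1).

Now H_k = ker ∂_k / im ∂_{k+1}, so:

  H_0: rank C_0 − rank ∂_1 = 4 − 3 = 1, and the invariant factors of ∂_1 are all 1, so H_0 = Z.
  H_1: rank ker ∂_1 − rank ∂_2 = (6 − 3) − 3 = 0, and the invariant factors of ∂_2 are all 1, so H_1 = 0.
  H_2: rank ker ∂_2 − rank ∂_3 = (4 − 3) − 0 = 1, and there is no ∂_3, so H_2 = Z.

As a check, the Euler characteristic is 4 − 6 + 4 = 2, which agrees with 1 − 0 + 1 = 2.
(K is a triangulation of the 2-sphere S^2.)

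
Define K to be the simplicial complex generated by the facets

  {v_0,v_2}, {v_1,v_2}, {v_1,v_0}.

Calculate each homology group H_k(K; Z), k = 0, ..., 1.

Fix the vertex order v_0 < v_1 < v_2 and write every simplex with vertices in increasing order. Then dim K = 1 and the simplices of K are:

  0-simplices (3): [v_0], [v_1], [v_2]
  1-simplices (3): [v_0,v_1], [v_0,v_2], [v_1,v_2]

so the chain groups are C_0 ≅ Z^3, C_1 ≅ Z^3.

∂_1: C_1 → C_0 is given by ∂[p,q] = [q] − [p].
As a 3×3 matrix over Z this has rank 2, with invariant factors (1,1).

From H_k ≅ ker(∂_k) / im(∂_{k+1}) we obtain:

  H_0: rank C_0 − rank ∂_1 = 3 − 2 = 1, and the invariant factors of ∂_1 are all 1, so H_0 ≅ Z.
  H_1: rank ker ∂_1 − rank ∂_2 = (3 − 2) − 0 = 1, and there is no ∂_2, so H_1 ≅ Z.

As a check, the Euler characteristic is 3 − 3 = 0, which agrees with 1 − 1 = 0.

H_0 = Z,  H_1 = Z.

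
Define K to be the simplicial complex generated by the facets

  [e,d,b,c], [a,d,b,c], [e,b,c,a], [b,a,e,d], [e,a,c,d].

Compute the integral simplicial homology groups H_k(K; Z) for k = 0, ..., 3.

H_0 = Z,  H_1 = 0,  H_2 = 0,  H_3 = Z.

Order the vertices as a < b < c < d < e. Listing each simplex with vertices in this order, K has dimension 3 with simplices:

  0-simplices (5): a, b, c, d, e
  1-simplices (10): ab, ac, ad, ae, bc, bd, be, cd, ce, de
  2-simplices (10): abc, abd, abe, acd, ace, ade, bcd, bce, bde, cde
  3-simplices (5): abcd, abce, abde, acde, bcde

Hence C_0 ≅ Z^5, C_1 ≅ Z^10, C_2 ≅ Z^10, C_3 ≅ Z^5.

The boundary map ∂_1: C_1 → C_0 is given by ∂[p,q] = [q] − [p]. For instance
  ∂ac = c − a.
As a 5×10 matrix over Z this has rank 4, with invariant factors (1,1,1,1).

∂_2: C_2 → C_1 sends each 2-simplex [p,q,r] to [q,r] − [p,r] + [p,q]. For instance
  ∂abc = bc − ac + ab,
  ∂acd = cd − ad + ac.
The 10×10 boundary matrix has rank 6 and Smith normal form diag(1,1,1,1,1,1).

∂_3: C_3 → C_2 sends each 3-simplex σ to the alternating sum Σ_i (−1)^i (σ with its i-th vertex removed). For instance
  ∂acde = cde − ade + ace − acd,
  ∂bcde = cde − bde + bce − bcd.
This gives a 10×5 integer matrix of rank 4; reducing to Smith normal form yields diagonal entries (1,1,1,1).

From H_k ≅ ker(∂_k) / im(∂_{k+1}) we obtain:

  H_0: rank C_0 − rank ∂_1 = 5 − 4 = 1, and the invariant factors of ∂_1 are all 1, so H_0 ≅ Z.
  H_1: rank ker ∂_1 − rank ∂_2 = (10 − 4) − 6 = 0, and the invariant factors of ∂_2 are all 1, so H_1 ≅ 0.
  H_2: rank ker ∂_2 − rank ∂_3 = (10 − 6) − 4 = 0, and the invariant factors of ∂_3 are all 1, so H_2 ≅ 0.
  H_3: rank ker ∂_3 − rank ∂_4 = (5 − 4) − 0 = 1, and there is no ∂_4, so H_3 ≅ Z.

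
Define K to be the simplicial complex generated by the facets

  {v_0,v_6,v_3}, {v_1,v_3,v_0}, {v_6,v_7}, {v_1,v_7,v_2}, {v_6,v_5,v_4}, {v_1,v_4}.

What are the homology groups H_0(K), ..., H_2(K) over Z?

H_0 ≅ Z,  H_1 ≅ Z^2,  H_2 = 0.

Take the total order v_0 < v_1 < v_2 < v_3 < v_4 < v_5 < v_6 < v_7 on the vertex set. Then K (dimension 2) consists of the simplices:

  0-simplices (8): [v_0], [v_1], [v_2], [v_3], [v_4], [v_5], [v_6], [v_7]
  1-simplices (13): [v_0,v_1], [v_0,v_3], [v_0,v_6], [v_1,v_2], [v_1,v_3], [v_1,v_4], [v_1,v_7], [v_2,v_7], [v_3,v_6], [v_4,v_5], [v_4,v_6], [v_5,v_6], [v_6,v_7]
  2-simplices (4): [v_0,v_1,v_3], [v_0,v_3,v_6], [v_1,v_2,v_7], [v_4,v_5,v_6]

Hence C_0 ≅ Z^8, C_1 ≅ Z^13, C_2 ≅ Z^4.

The boundary map ∂_1: C_1 → C_0 maps an edge to its endpoints' difference, ∂[p,q] = q − p. For instance
  ∂[v_1,v_2] = [v_2] − [v_1].
As a 8×13 matrix over Z this has rank 7, with invariant factors (1,1,1,1,1,1,1).

The boundary map ∂_2: C_2 → C_1 acts by ∂[p,q,r] = [q,r] − [p,r] + [p,q]. For instance
  ∂[v_0,v_1,v_3] = [v_1,v_3] − [v_0,v_3] + [v_0,v_1],
  ∂[v_4,v_5,v_6] = [v_5,v_6] − [v_4,v_6] + [v_4,v_5].
The resulting 13×4 matrix has rank 4, and its Smith normal form has invariant factors (1,1,1,1).

Reading off H_k = ker ∂_k / im ∂_{k+1}:

  H_0: rank C_0 − rank ∂_1 = 8 − 7 = 1, and the invariant factors of ∂_1 are all 1, so H_0 ≅ Z.
  H_1: rank ker ∂_1 − rank ∂_2 = (13 − 7) − 4 = 2, and the invariant factors of ∂_2 are all 1, so H_1 ≅ Z^2.
  H_2: rank ker ∂_2 − rank ∂_3 = (4 − 4) − 0 = 0, and there is no ∂_3, so H_2 ≅ 0.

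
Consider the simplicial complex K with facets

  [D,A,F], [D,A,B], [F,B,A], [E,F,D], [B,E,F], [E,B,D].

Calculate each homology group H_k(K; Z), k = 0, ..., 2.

H_0 ≅ Z,  H_1 = 0,  H_2 ≅ Z.

Order the vertices as A < B < D < E < F. Listing each simplex with vertices in this order, K has dimension 2 with simplices:

  0-simplices (5): A, B, D, E, F
  1-simplices (9): AB, AD, AF, BD, BE, BF, DE, DF, EF
  2-simplices (6): ABD, ABF, ADF, BDE, BEF, DEF

giving chain groups C_0 ≅ Z^5, C_1 ≅ Z^9, C_2 ≅ Z^6.

∂_1: C_1 → C_0 is given by ∂[p,q] = [q] − [p]. For instance
  ∂EF = F − E.
As a 5×9 matrix over Z this has rank 4, with invariant factors (1,1,1,1).

∂_2: C_2 → C_1 acts by ∂[p,q,r] = [q,r] − [p,r] + [p,q]. For instance
  ∂ABD = BD − AD + AB,
  ∂BEF = EF − BF + BE.
As a 9×6 matrix over Z this has rank 5, with invariant factors (1,1,1,1,1).

Computing H_k = (kernel of ∂_k) / (image of ∂_{k+1}):

  H_0: rank C_0 − rank ∂_1 = 5 − 4 = 1, and the invariant factors of ∂_1 are all 1, so H_0 = Z.
  H_1: rank ker ∂_1 − rank ∂_2 = (9 − 4) − 5 = 0, and the invariant factors of ∂_2 are all 1, so H_1 = 0.
  H_2: rank ker ∂_2 − rank ∂_3 = (6 − 5) − 0 = 1, and there is no ∂_3, so H_2 = Z.

(K is a triangulation of the 2-sphere S^2.)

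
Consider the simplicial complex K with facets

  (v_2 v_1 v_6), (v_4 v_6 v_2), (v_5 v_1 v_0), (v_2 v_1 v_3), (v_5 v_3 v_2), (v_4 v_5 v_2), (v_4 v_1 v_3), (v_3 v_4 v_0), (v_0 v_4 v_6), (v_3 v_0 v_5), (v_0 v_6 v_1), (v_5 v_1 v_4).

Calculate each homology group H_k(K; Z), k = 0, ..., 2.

H_0 = Z,  H_1 = Z/2,  H_2 = 0.

Order the vertices as v_0 < v_1 < v_2 < v_3 < v_4 < v_5 < v_6. Listing each simplex with vertices in this order, K has dimension 2 with simplices:

  0-simplices (7): [v_0], [v_1], [v_2], [v_3], [v_4], [v_5], [v_6]
  1-simplices (18): (18 of them)
  2-simplices (12): (12 of them)

so the chain groups are C_0 ≅ Z^7, C_1 ≅ Z^18, C_2 ≅ Z^12.

The boundary map ∂_1: C_1 → C_0 maps an edge to its endpoints' difference, ∂[p,q] = q − p. For instance
  ∂[v_2,v_4] = [v_4] − [v_2].
The resulting 7×18 matrix has rank 6, and its Smith normal form has invariant factors (1,1,1,1,1,1).

Boundary ∂_2: C_2 → C_1 sends each 2-simplex [p,q,r] to [q,r] − [p,r] + [p,q]. For instance
  ∂[v_2,v_4,v_6] = [v_4,v_6] − [v_2,v_6] + [v_2,v_4],
  ∂[v_2,v_4,v_5] = [v_4,v_5] − [v_2,v_5] + [v_2,v_4].
This gives a 18×12 integer matrix of rank 12; reducing to Smith normal form yields diagonal entries (1,1,1,1,1,1,1,1,1,1,1,2).

Now H_k = ker ∂_k / im ∂_{k+1}, so:

  H_0: rank C_0 − rank ∂_1 = 7 − 6 = 1, and the invariant factors of ∂_1 are all 1, so H_0 ≅ Z.
  H_1: rank ker ∂_1 − rank ∂_2 = (18 − 6) − 12 = 0, and ∂_2 has invariant factor 2 > 1, so H_1 ≅ Z/2.
  H_2: rank ker ∂_2 − rank ∂_3 = (12 − 12) − 0 = 0, and there is no ∂_3, so H_2 ≅ 0.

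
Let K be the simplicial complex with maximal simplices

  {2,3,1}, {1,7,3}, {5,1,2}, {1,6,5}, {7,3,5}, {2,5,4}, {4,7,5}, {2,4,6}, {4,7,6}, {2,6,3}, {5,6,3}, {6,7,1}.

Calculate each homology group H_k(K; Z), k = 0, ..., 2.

K has 7 vertices, 18 edges, 12 triangles.
rank ∂_0 = 0, rank ∂_1 = 6 ⇒ b_0 = 7 − 0 − 6 = 1; all invariant factors of ∂_1 are 1 so no torsion. So H_0 ≅ Z.
rank ∂_1 = 6, rank ∂_2 = 12 ⇒ b_1 = 18 − 6 − 12 = 0; ∂_2 has invariant factor(s) [2] giving torsion. So H_1 ≅ Z/2.
rank ∂_2 = 12, rank ∂_3 = 0 ⇒ b_2 = 12 − 12 − 0 = 0. So H_2 ≅ 0.

H_0 ≅ Z,  H_1 ≅ Z/2,  H_2 = 0.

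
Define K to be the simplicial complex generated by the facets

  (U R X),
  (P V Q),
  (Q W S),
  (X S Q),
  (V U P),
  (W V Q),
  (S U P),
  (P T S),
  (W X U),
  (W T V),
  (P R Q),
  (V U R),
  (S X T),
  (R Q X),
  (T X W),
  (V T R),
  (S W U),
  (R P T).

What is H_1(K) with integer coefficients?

H_1 = Z ⊕ Z/2Z.

Order the vertices as P < Q < R < S < T < U < V < W < X. Listing each simplex with vertices in this order, K has dimension 2 with simplices:

  0-simplices (9): P, Q, R, S, T, U, V, W, X
  1-simplices (27): PQ, PR, PS, PT, PU, PV, QR, QS, QV, QW, QX, RT, RU, RV, RX, ST, SU, SW, SX, TV, TW, TX, UV, UW, UX, VW, WX
  2-simplices (18): PQR, PQV, PRT, PST, PSU, PUV, QRX, QSW, QSX, QVW, RTV, RUV, RUX, STX, SUW, TVW, TWX, UWX

so the chain groups are C_0 ≅ Z^9, C_1 ≅ Z^27, C_2 ≅ Z^18.

The boundary map ∂_1: C_1 → C_0 is given by ∂[p,q] = [q] − [p].
The resulting 9×27 matrix has rank 8, and its Smith normal form has invariant factors (1,1,1,1,1,1,1,1).

Boundary ∂_2: C_2 → C_1 sends each 2-simplex [p,q,r] to [q,r] − [p,r] + [p,q]. For instance
  ∂QSW = SW − QW + QS,
  ∂PST = ST − PT + PS.
The resulting 27×18 matrix has rank 18, and its Smith normal form has invariant factors (1,1,1,1,1,1,1,1,1,1,1,1,1,1,1,1,1,2).

From H_k ≅ ker(∂_k) / im(∂_{k+1}) we obtain:

  H_1: rank ker ∂_1 − rank ∂_2 = (27 − 8) − 18 = 1, and ∂_2 has invariant factor 2 > 1, so H_1 ≅ Z ⊕ Z/2Z.

(K is a triangulation of the Klein bottle.)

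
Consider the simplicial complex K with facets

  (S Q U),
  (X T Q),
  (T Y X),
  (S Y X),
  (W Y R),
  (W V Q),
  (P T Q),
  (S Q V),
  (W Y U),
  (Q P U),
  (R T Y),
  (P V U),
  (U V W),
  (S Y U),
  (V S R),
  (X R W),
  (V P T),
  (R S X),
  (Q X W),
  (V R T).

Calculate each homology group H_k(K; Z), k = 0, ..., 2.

H_0 = Z,  H_1 = Z ⊕ Z/2Z,  H_2 = 0.

Order the vertices as P < Q < R < S < T < U < V < W < X < Y. Listing each simplex with vertices in this order, K has dimension 2 with simplices:

  0-simplices (10): P, Q, R, S, T, U, V, W, X, Y
  1-simplices (30): PQ, PT, PU, PV, QS, QT, QU, QV, QW, QX, RS, RT, RV, RW, RX, RY, SU, SV, SX, SY, TV, TX, TY, UV, UW, UY, VW, WX, WY, XY
  2-simplices (20): PQT, PQU, PTV, PUV, QSU, QSV, QTX, QVW, QWX, RSV, RSX, RTV, RTY, RWX, RWY, SUY, SXY, TXY, UVW, UWY

Hence C_0 ≅ Z^10, C_1 ≅ Z^30, C_2 ≅ Z^20.

Boundary ∂_1: C_1 → C_0 maps an edge to its endpoints' difference, ∂[p,q] = q − p. For instance
  ∂RV = V − R.
This gives a 10×30 integer matrix of rank 9; reducing to Smith normal form yields diagonal entries (1,1,1,1,1,1,1,1,1).

The boundary map ∂_2: C_2 → C_1 acts by ∂[p,q,r] = [q,r] − [p,r] + [p,q]. For instance
  ∂QSV = SV − QV + QS,
  ∂PQT = QT − PT + PQ.
As a 30×20 matrix over Z this has rank 20, with invariant factors (1,1,1,1,1,1,1,1,1,1,1,1,1,1,1,1,1,1,1,2).

Computing H_k = (kernel of ∂_k) / (image of ∂_{k+1}):

  H_0: rank C_0 − rank ∂_1 = 10 − 9 = 1, and the invariant factors of ∂_1 are all 1, so H_0 = Z.
  H_1: rank ker ∂_1 − rank ∂_2 = (30 − 9) − 20 = 1, and ∂_2 has invariant factor 2 > 1, so H_1 = Z ⊕ Z/2Z.
  H_2: rank ker ∂_2 − rank ∂_3 = (20 − 20) − 0 = 0, and there is no ∂_3, so H_2 = 0.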